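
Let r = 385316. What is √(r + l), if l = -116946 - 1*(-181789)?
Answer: √450159 ≈ 670.94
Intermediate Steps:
l = 64843 (l = -116946 + 181789 = 64843)
√(r + l) = √(385316 + 64843) = √450159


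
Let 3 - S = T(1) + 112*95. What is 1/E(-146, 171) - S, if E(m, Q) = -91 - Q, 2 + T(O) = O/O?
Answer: 2786631/262 ≈ 10636.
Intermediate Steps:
T(O) = -1 (T(O) = -2 + O/O = -2 + 1 = -1)
S = -10636 (S = 3 - (-1 + 112*95) = 3 - (-1 + 10640) = 3 - 1*10639 = 3 - 10639 = -10636)
1/E(-146, 171) - S = 1/(-91 - 1*171) - 1*(-10636) = 1/(-91 - 171) + 10636 = 1/(-262) + 10636 = -1/262 + 10636 = 2786631/262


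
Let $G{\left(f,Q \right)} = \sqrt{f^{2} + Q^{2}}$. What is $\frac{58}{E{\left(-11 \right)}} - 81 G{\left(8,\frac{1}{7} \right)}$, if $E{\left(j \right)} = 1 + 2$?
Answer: $\frac{58}{3} - \frac{81 \sqrt{3137}}{7} \approx -628.77$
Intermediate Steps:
$G{\left(f,Q \right)} = \sqrt{Q^{2} + f^{2}}$
$E{\left(j \right)} = 3$
$\frac{58}{E{\left(-11 \right)}} - 81 G{\left(8,\frac{1}{7} \right)} = \frac{58}{3} - 81 \sqrt{\left(\frac{1}{7}\right)^{2} + 8^{2}} = 58 \cdot \frac{1}{3} - 81 \sqrt{\left(\frac{1}{7}\right)^{2} + 64} = \frac{58}{3} - 81 \sqrt{\frac{1}{49} + 64} = \frac{58}{3} - 81 \sqrt{\frac{3137}{49}} = \frac{58}{3} - 81 \frac{\sqrt{3137}}{7} = \frac{58}{3} - \frac{81 \sqrt{3137}}{7}$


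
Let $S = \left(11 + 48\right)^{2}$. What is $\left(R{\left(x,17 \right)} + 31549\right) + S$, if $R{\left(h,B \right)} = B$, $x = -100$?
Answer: $35047$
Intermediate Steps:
$S = 3481$ ($S = 59^{2} = 3481$)
$\left(R{\left(x,17 \right)} + 31549\right) + S = \left(17 + 31549\right) + 3481 = 31566 + 3481 = 35047$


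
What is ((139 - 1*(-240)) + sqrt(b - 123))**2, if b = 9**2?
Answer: (379 + I*sqrt(42))**2 ≈ 1.436e+5 + 4912.4*I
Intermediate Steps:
b = 81
((139 - 1*(-240)) + sqrt(b - 123))**2 = ((139 - 1*(-240)) + sqrt(81 - 123))**2 = ((139 + 240) + sqrt(-42))**2 = (379 + I*sqrt(42))**2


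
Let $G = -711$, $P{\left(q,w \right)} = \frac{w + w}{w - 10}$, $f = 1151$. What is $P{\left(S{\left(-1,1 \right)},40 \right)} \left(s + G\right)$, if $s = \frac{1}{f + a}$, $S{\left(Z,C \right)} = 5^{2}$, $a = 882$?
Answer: $- \frac{11563696}{6099} \approx -1896.0$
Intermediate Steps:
$S{\left(Z,C \right)} = 25$
$P{\left(q,w \right)} = \frac{2 w}{-10 + w}$
$s = \frac{1}{2033}$ ($s = \frac{1}{1151 + 882} = \frac{1}{2033} \approx 0.00049188$)
$P{\left(S{\left(-1,1 \right)},40 \right)} \left(s + G\right) = 2 \cdot 40 \frac{1}{-10 + 40} \left(\frac{1}{2033} - 711\right) = 2 \cdot 40 \cdot \frac{1}{30} \left(- \frac{1445462}{2033}\right) = \frac{8}{3} \left(- \frac{1445462}{2033}\right) = - \frac{11563696}{6099}$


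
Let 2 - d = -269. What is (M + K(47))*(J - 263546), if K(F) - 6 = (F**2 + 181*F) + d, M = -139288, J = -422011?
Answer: 87953535315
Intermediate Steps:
d = 271 (d = 2 - 1*(-269) = 2 + 269 = 271)
K(F) = 277 + F**2 + 181*F (K(F) = 6 + ((F**2 + 181*F) + 271) = 6 + (271 + F**2 + 181*F) = 277 + F**2 + 181*F)
(M + K(47))*(J - 263546) = (-139288 + (277 + 47**2 + 181*47))*(-422011 - 263546) = (-139288 + (277 + 2209 + 8507))*(-685557) = (-139288 + 10993)*(-685557) = -128295*(-685557) = 87953535315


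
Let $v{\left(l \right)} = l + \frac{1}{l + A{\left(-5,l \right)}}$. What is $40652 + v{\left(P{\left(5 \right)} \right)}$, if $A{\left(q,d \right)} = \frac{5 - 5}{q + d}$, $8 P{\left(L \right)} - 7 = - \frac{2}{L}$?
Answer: $\frac{53663329}{1320} \approx 40654.0$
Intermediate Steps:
$P{\left(L \right)} = \frac{7}{8} - \frac{1}{4 L}$ ($P{\left(L \right)} = \frac{7}{8} + \frac{\left(-2\right) \frac{1}{L}}{8} = \frac{7}{8} - \frac{1}{4 L}$)
$A{\left(q,d \right)} = 0$ ($A{\left(q,d \right)} = \frac{0}{d + q} = 0$)
$v{\left(l \right)} = l + \frac{1}{l}$ ($v{\left(l \right)} = l + \frac{1}{l + 0} = l + \frac{1}{l}$)
$40652 + v{\left(P{\left(5 \right)} \right)} = 40652 + \left(\frac{-2 + 7 \cdot 5}{8 \cdot 5} + \frac{1}{\frac{1}{8} \cdot \frac{1}{5} \left(-2 + 7 \cdot 5\right)}\right) = 40652 + \left(\frac{1}{8} \cdot \frac{1}{5} \left(-2 + 35\right) + \frac{1}{\frac{1}{8} \cdot \frac{1}{5} \left(-2 + 35\right)}\right) = 40652 + \left(\frac{1}{8} \cdot \frac{1}{5} \cdot 33 + \frac{1}{\frac{1}{8} \cdot \frac{1}{5} \cdot 33}\right) = 40652 + \left(\frac{33}{40} + \frac{1}{\frac{33}{40}}\right) = 40652 + \left(\frac{33}{40} + \frac{40}{33}\right) = 40652 + \frac{2689}{1320} = \frac{53663329}{1320}$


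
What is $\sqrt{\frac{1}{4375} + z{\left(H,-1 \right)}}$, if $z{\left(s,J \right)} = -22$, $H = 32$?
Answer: $\frac{i \sqrt{673743}}{175} \approx 4.6904 i$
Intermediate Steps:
$\sqrt{\frac{1}{4375} + z{\left(H,-1 \right)}} = \sqrt{\frac{1}{4375} - 22} = \sqrt{- \frac{96249}{4375}} = \frac{i \sqrt{673743}}{175}$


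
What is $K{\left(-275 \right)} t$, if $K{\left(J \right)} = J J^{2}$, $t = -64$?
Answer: $1331000000$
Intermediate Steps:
$K{\left(J \right)} = J^{3}$
$K{\left(-275 \right)} t = \left(-275\right)^{3} \left(-64\right) = \left(-20796875\right) \left(-64\right) = 1331000000$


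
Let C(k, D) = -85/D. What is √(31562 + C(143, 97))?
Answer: √296958613/97 ≈ 177.65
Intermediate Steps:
√(31562 + C(143, 97)) = √(31562 - 85/97) = √(3061429/97) = √296958613/97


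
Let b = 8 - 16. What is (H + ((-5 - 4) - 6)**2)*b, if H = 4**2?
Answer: -1928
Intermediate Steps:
b = -8
H = 16
(H + ((-5 - 4) - 6)**2)*b = (16 + ((-5 - 4) - 6)**2)*(-8) = (16 + (-9 - 6)**2)*(-8) = (16 + (-15)**2)*(-8) = (16 + 225)*(-8) = 241*(-8) = -1928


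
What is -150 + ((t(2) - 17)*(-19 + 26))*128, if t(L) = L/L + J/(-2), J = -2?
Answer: -13590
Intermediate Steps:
t(L) = 2 (t(L) = L/L - 2/(-2) = 1 - 2*(-½) = 1 + 1 = 2)
-150 + ((t(2) - 17)*(-19 + 26))*128 = -150 + ((2 - 17)*(-19 + 26))*128 = -150 - 15*7*128 = -150 - 105*128 = -150 - 13440 = -13590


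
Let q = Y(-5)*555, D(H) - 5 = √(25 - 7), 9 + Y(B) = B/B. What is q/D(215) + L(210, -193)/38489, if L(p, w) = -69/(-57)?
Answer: -16234660039/5119037 + 13320*√2/7 ≈ -480.38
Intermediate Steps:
Y(B) = -8 (Y(B) = -9 + B/B = -9 + 1 = -8)
L(p, w) = 23/19 (L(p, w) = -69*(-1/57) = 23/19)
D(H) = 5 + 3*√2 (D(H) = 5 + √(25 - 7) = 5 + √18 = 5 + 3*√2)
q = -4440 (q = -8*555 = -4440)
q/D(215) + L(210, -193)/38489 = -4440/(5 + 3*√2) + (23/19)/38489 = -4440/(5 + 3*√2) + (23/19)*(1/38489) = -4440/(5 + 3*√2) + 23/731291 = 23/731291 - 4440/(5 + 3*√2)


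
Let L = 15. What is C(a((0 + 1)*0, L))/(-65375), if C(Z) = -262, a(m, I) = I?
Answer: 262/65375 ≈ 0.0040076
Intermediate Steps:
C(a((0 + 1)*0, L))/(-65375) = -262/(-65375) = -262*(-1/65375) = 262/65375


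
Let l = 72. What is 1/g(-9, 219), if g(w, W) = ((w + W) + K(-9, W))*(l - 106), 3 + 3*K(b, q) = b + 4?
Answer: -3/21148 ≈ -0.00014186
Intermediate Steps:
K(b, q) = 1/3 + b/3 (K(b, q) = -1 + (b + 4)/3 = -1 + (4 + b)/3 = -1 + (4/3 + b/3) = 1/3 + b/3)
g(w, W) = 272/3 - 34*W - 34*w (g(w, W) = ((w + W) + (1/3 + (1/3)*(-9)))*(72 - 106) = ((W + w) + (1/3 - 3))*(-34) = ((W + w) - 8/3)*(-34) = (-8/3 + W + w)*(-34) = 272/3 - 34*W - 34*w)
1/g(-9, 219) = 1/(272/3 - 34*219 - 34*(-9)) = 1/(272/3 - 7446 + 306) = 1/(-21148/3) = -3/21148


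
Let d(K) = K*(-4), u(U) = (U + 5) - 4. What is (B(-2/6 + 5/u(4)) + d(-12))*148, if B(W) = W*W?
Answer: 64528/9 ≈ 7169.8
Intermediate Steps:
u(U) = 1 + U (u(U) = (5 + U) - 4 = 1 + U)
d(K) = -4*K
B(W) = W**2
(B(-2/6 + 5/u(4)) + d(-12))*148 = ((-2/6 + 5/(1 + 4))**2 - 4*(-12))*148 = ((-2*1/6 + 5/5)**2 + 48)*148 = ((-1/3 + 5*(1/5))**2 + 48)*148 = ((-1/3 + 1)**2 + 48)*148 = ((2/3)**2 + 48)*148 = (4/9 + 48)*148 = (436/9)*148 = 64528/9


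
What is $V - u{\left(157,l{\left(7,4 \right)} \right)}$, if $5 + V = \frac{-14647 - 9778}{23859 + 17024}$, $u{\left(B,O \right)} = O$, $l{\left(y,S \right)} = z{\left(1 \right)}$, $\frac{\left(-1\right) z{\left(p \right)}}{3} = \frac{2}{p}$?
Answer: $\frac{16458}{40883} \approx 0.40256$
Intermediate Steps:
$z{\left(p \right)} = - \frac{6}{p}$ ($z{\left(p \right)} = - 3 \frac{2}{p} = - \frac{6}{p}$)
$l{\left(y,S \right)} = -6$ ($l{\left(y,S \right)} = - \frac{6}{1} = \left(-6\right) 1 = -6$)
$V = - \frac{228840}{40883}$ ($V = -5 + \frac{-14647 - 9778}{23859 + 17024} = -5 - \frac{24425}{40883} = - \frac{228840}{40883} \approx -5.5974$)
$V - u{\left(157,l{\left(7,4 \right)} \right)} = - \frac{228840}{40883} - -6 = - \frac{228840}{40883} + 6 = \frac{16458}{40883}$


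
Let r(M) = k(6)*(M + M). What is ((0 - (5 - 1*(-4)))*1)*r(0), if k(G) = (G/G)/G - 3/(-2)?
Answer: 0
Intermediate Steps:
k(G) = 3/2 + 1/G (k(G) = 1/G - 3*(-1/2) = 1/G + 3/2 = 3/2 + 1/G)
r(M) = 10*M/3 (r(M) = (3/2 + 1/6)*(M + M) = (3/2 + 1/6)*(2*M) = 5*(2*M)/3 = 10*M/3)
((0 - (5 - 1*(-4)))*1)*r(0) = ((0 - (5 - 1*(-4)))*1)*((10/3)*0) = ((0 - (5 + 4))*1)*0 = ((0 - 1*9)*1)*0 = ((0 - 9)*1)*0 = -9*1*0 = -9*0 = 0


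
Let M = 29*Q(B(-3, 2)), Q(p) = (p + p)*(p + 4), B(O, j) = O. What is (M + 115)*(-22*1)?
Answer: 1298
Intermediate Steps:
Q(p) = 2*p*(4 + p) (Q(p) = (2*p)*(4 + p) = 2*p*(4 + p))
M = -174 (M = 29*(2*(-3)*(4 - 3)) = 29*(2*(-3)*1) = 29*(-6) = -174)
(M + 115)*(-22*1) = (-174 + 115)*(-22*1) = -59*(-22) = 1298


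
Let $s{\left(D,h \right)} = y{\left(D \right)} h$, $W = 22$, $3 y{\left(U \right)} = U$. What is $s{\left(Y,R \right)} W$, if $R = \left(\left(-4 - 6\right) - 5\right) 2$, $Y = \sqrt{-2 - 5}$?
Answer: $- 220 i \sqrt{7} \approx - 582.07 i$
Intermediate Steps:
$y{\left(U \right)} = \frac{U}{3}$
$Y = i \sqrt{7}$ ($Y = \sqrt{-7} = i \sqrt{7} \approx 2.6458 i$)
$R = -30$ ($R = \left(\left(-4 - 6\right) - 5\right) 2 = \left(-10 - 5\right) 2 = \left(-15\right) 2 = -30$)
$s{\left(D,h \right)} = \frac{D h}{3}$ ($s{\left(D,h \right)} = \frac{D}{3} h = \frac{D h}{3}$)
$s{\left(Y,R \right)} W = \frac{1}{3} i \sqrt{7} \left(-30\right) 22 = - 10 i \sqrt{7} \cdot 22 = - 220 i \sqrt{7}$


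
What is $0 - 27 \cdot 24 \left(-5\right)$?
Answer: $3240$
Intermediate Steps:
$0 - 27 \cdot 24 \left(-5\right) = 0 - -3240 = 0 + 3240 = 3240$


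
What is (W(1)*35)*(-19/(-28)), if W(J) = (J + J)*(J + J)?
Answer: 95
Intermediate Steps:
W(J) = 4*J² (W(J) = (2*J)*(2*J) = 4*J²)
(W(1)*35)*(-19/(-28)) = ((4*1²)*35)*(-19/(-28)) = ((4*1)*35)*(-19*(-1/28)) = (4*35)*(19/28) = 140*(19/28) = 95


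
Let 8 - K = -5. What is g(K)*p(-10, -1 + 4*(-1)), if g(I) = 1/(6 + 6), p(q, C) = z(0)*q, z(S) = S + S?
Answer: 0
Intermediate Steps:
K = 13 (K = 8 - 1*(-5) = 8 + 5 = 13)
z(S) = 2*S
p(q, C) = 0 (p(q, C) = (2*0)*q = 0*q = 0)
g(I) = 1/12
g(K)*p(-10, -1 + 4*(-1)) = (1/12)*0 = 0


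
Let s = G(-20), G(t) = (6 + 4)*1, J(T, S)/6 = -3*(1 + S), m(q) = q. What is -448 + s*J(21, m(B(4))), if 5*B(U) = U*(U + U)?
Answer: -1780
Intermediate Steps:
B(U) = 2*U²/5 (B(U) = (U*(U + U))/5 = (U*(2*U))/5 = (2*U²)/5 = 2*U²/5)
J(T, S) = -18 - 18*S (J(T, S) = 6*(-3*(1 + S)) = 6*(-3 - 3*S) = -18 - 18*S)
G(t) = 10 (G(t) = 10*1 = 10)
s = 10
-448 + s*J(21, m(B(4))) = -448 + 10*(-18 - 36*4²/5) = -448 + 10*(-18 - 36*16/5) = -448 + 10*(-18 - 18*32/5) = -448 + 10*(-18 - 576/5) = -448 + 10*(-666/5) = -448 - 1332 = -1780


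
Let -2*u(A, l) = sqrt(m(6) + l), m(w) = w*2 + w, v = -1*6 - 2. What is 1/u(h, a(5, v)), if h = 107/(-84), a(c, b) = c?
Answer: -2*sqrt(23)/23 ≈ -0.41703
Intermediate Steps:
v = -8 (v = -6 - 2 = -8)
m(w) = 3*w (m(w) = 2*w + w = 3*w)
h = -107/84 (h = 107*(-1/84) = -107/84 ≈ -1.2738)
u(A, l) = -sqrt(18 + l)/2 (u(A, l) = -sqrt(3*6 + l)/2 = -sqrt(18 + l)/2)
1/u(h, a(5, v)) = 1/(-sqrt(18 + 5)/2) = 1/(-sqrt(23)/2) = -2*sqrt(23)/23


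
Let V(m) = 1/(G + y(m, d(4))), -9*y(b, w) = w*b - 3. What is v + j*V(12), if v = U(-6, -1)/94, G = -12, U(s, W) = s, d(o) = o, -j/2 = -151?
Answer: -14245/799 ≈ -17.829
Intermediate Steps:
j = 302 (j = -2*(-151) = 302)
y(b, w) = 1/3 - b*w/9 (y(b, w) = -(w*b - 3)/9 = -(b*w - 3)/9 = -(-3 + b*w)/9 = 1/3 - b*w/9)
v = -3/47 (v = -6/94 = -6*1/94 = -3/47 ≈ -0.063830)
V(m) = 1/(-35/3 - 4*m/9) (V(m) = 1/(-12 + (1/3 - 1/9*m*4)) = 1/(-12 + (1/3 - 4*m/9)) = 1/(-35/3 - 4*m/9))
v + j*V(12) = -3/47 + 302*(-9/(105 + 4*12)) = -3/47 + 302*(-9/(105 + 48)) = -3/47 + 302*(-9/153) = -3/47 + 302*(-9*1/153) = -3/47 + 302*(-1/17) = -3/47 - 302/17 = -14245/799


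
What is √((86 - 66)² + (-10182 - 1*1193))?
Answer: 5*I*√439 ≈ 104.76*I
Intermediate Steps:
√((86 - 66)² + (-10182 - 1*1193)) = √(20² + (-10182 - 1193)) = √(400 - 11375) = √(-10975) = 5*I*√439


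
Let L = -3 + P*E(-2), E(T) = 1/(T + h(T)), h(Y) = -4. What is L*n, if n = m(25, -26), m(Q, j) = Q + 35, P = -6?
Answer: -120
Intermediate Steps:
m(Q, j) = 35 + Q
E(T) = 1/(-4 + T) (E(T) = 1/(T - 4) = 1/(-4 + T))
n = 60 (n = 35 + 25 = 60)
L = -2 (L = -3 - 6/(-4 - 2) = -3 - 6/(-6) = -3 - 6*(-⅙) = -3 + 1 = -2)
L*n = -2*60 = -120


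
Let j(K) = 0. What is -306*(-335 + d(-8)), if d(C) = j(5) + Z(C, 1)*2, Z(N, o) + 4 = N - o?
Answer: 110466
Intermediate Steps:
Z(N, o) = -4 + N - o (Z(N, o) = -4 + (N - o) = -4 + N - o)
d(C) = -10 + 2*C (d(C) = 0 + (-4 + C - 1*1)*2 = 0 + (-4 + C - 1)*2 = 0 + (-5 + C)*2 = 0 + (-10 + 2*C) = -10 + 2*C)
-306*(-335 + d(-8)) = -306*(-335 + (-10 + 2*(-8))) = -306*(-335 + (-10 - 16)) = -306*(-335 - 26) = -306*(-361) = 110466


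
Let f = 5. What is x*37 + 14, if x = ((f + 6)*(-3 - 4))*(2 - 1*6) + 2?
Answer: 11484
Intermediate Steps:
x = 310 (x = ((5 + 6)*(-3 - 4))*(2 - 1*6) + 2 = (11*(-7))*(2 - 6) + 2 = -77*(-4) + 2 = 308 + 2 = 310)
x*37 + 14 = 310*37 + 14 = 11470 + 14 = 11484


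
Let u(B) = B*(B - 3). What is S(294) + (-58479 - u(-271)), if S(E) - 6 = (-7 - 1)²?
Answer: -132663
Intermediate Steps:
u(B) = B*(-3 + B)
S(E) = 70 (S(E) = 6 + (-7 - 1)² = 6 + (-8)² = 6 + 64 = 70)
S(294) + (-58479 - u(-271)) = 70 + (-58479 - (-271)*(-3 - 271)) = 70 + (-58479 - (-271)*(-274)) = 70 + (-58479 - 1*74254) = 70 + (-58479 - 74254) = 70 - 132733 = -132663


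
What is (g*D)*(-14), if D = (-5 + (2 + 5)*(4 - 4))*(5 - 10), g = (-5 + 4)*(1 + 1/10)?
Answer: 385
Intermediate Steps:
g = -11/10 (g = -(1 + 1/10) = -1*11/10 = -11/10 ≈ -1.1000)
D = 25 (D = (-5 + 7*0)*(-5) = (-5 + 0)*(-5) = -5*(-5) = 25)
(g*D)*(-14) = -11/10*25*(-14) = -55/2*(-14) = 385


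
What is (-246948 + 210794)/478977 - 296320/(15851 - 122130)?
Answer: 138088053674/50905196583 ≈ 2.7127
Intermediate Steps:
(-246948 + 210794)/478977 - 296320/(15851 - 122130) = -36154*1/478977 - 296320/(-106279) = -36154/478977 - 296320*(-1/106279) = -36154/478977 + 296320/106279 = 138088053674/50905196583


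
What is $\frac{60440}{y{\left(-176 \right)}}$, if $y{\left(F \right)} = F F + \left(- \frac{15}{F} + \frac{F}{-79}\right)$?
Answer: $\frac{168071552}{86144493} \approx 1.951$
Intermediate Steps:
$y{\left(F \right)} = F^{2} - \frac{15}{F} - \frac{F}{79}$ ($y{\left(F \right)} = F^{2} + \left(- \frac{15}{F} + F \left(- \frac{1}{79}\right)\right) = F^{2} - \left(\frac{15}{F} + \frac{F}{79}\right) = F^{2} - \frac{15}{F} - \frac{F}{79}$)
$\frac{60440}{y{\left(-176 \right)}} = \frac{60440}{\left(-176\right)^{2} - \frac{15}{-176} - - \frac{176}{79}} = \frac{60440}{30976 - - \frac{15}{176} + \frac{176}{79}} = \frac{60440}{30976 + \frac{15}{176} + \frac{176}{79}} = \frac{60440}{\frac{430722465}{13904}} = 60440 \cdot \frac{13904}{430722465} = \frac{168071552}{86144493}$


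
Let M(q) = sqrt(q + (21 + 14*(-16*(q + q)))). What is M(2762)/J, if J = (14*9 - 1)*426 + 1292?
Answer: 3*I*sqrt(137177)/54542 ≈ 0.020372*I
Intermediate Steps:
M(q) = sqrt(21 - 447*q) (M(q) = sqrt(q + (21 + 14*(-32*q))) = sqrt(q + (21 - 448*q)) = sqrt(21 - 447*q))
J = 54542 (J = (126 - 1)*426 + 1292 = 125*426 + 1292 = 53250 + 1292 = 54542)
M(2762)/J = sqrt(21 - 447*2762)/54542 = sqrt(21 - 1234614)*(1/54542) = sqrt(-1234593)*(1/54542) = (3*I*sqrt(137177))*(1/54542) = 3*I*sqrt(137177)/54542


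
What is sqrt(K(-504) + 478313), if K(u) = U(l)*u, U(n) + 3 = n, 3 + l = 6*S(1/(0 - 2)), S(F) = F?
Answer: sqrt(482849) ≈ 694.87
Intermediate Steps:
l = -6 (l = -3 + 6/(0 - 2) = -3 + 6/(-2) = -3 + 6*(-1/2) = -3 - 3 = -6)
U(n) = -3 + n
K(u) = -9*u (K(u) = (-3 - 6)*u = -9*u)
sqrt(K(-504) + 478313) = sqrt(-9*(-504) + 478313) = sqrt(4536 + 478313) = sqrt(482849)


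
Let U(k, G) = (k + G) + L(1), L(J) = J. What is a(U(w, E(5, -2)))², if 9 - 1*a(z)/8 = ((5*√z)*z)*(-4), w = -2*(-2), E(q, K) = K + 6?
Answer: 19289664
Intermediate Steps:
E(q, K) = 6 + K
w = 4
U(k, G) = 1 + G + k (U(k, G) = (k + G) + 1 = (G + k) + 1 = 1 + G + k)
a(z) = 72 + 160*z^(3/2) (a(z) = 72 - 8*(5*√z)*z*(-4) = 72 - 8*5*z^(3/2)*(-4) = 72 - (-160)*z^(3/2) = 72 + 160*z^(3/2))
a(U(w, E(5, -2)))² = (72 + 160*(1 + (6 - 2) + 4)^(3/2))² = (72 + 160*(1 + 4 + 4)^(3/2))² = (72 + 160*9^(3/2))² = (72 + 160*27)² = (72 + 4320)² = 4392² = 19289664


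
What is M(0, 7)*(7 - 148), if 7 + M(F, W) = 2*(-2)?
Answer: 1551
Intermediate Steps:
M(F, W) = -11 (M(F, W) = -7 + 2*(-2) = -7 - 4 = -11)
M(0, 7)*(7 - 148) = -11*(7 - 148) = -11*(-141) = 1551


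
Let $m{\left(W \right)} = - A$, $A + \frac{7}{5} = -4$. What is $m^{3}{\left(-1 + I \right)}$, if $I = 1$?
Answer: $\frac{19683}{125} \approx 157.46$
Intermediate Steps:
$A = - \frac{27}{5}$ ($A = - \frac{7}{5} - 4 = - \frac{27}{5} \approx -5.4$)
$m{\left(W \right)} = \frac{27}{5}$ ($m{\left(W \right)} = \left(-1\right) \left(- \frac{27}{5}\right) = \frac{27}{5}$)
$m^{3}{\left(-1 + I \right)} = \left(\frac{27}{5}\right)^{3} = \frac{19683}{125}$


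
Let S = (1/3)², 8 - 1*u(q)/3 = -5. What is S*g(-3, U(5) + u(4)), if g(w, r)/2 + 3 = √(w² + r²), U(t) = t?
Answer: -⅔ + 2*√1945/9 ≈ 9.1338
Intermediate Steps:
u(q) = 39 (u(q) = 24 - 3*(-5) = 24 + 15 = 39)
S = ⅑ (S = (⅓)² = ⅑ ≈ 0.11111)
g(w, r) = -6 + 2*√(r² + w²) (g(w, r) = -6 + 2*√(w² + r²) = -6 + 2*√(r² + w²))
S*g(-3, U(5) + u(4)) = (-6 + 2*√((5 + 39)² + (-3)²))/9 = (-6 + 2*√(44² + 9))/9 = (-6 + 2*√(1936 + 9))/9 = (-6 + 2*√1945)/9 = -⅔ + 2*√1945/9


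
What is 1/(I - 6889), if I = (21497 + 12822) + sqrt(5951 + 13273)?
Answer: 13715/376192838 - 3*sqrt(534)/376192838 ≈ 3.6273e-5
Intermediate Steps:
I = 34319 + 6*sqrt(534) (I = 34319 + sqrt(19224) = 34319 + 6*sqrt(534) ≈ 34458.)
1/(I - 6889) = 1/((34319 + 6*sqrt(534)) - 6889) = 1/(27430 + 6*sqrt(534))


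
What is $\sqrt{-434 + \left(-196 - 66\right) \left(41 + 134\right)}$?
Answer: $2 i \sqrt{11571} \approx 215.14 i$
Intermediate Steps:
$\sqrt{-434 + \left(-196 - 66\right) \left(41 + 134\right)} = \sqrt{-434 - 45850} = \sqrt{-46284} = 2 i \sqrt{11571}$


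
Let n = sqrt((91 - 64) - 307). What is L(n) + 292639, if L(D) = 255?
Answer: 292894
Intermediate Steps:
n = 2*I*sqrt(70) (n = sqrt(27 - 307) = sqrt(-280) = 2*I*sqrt(70) ≈ 16.733*I)
L(n) + 292639 = 255 + 292639 = 292894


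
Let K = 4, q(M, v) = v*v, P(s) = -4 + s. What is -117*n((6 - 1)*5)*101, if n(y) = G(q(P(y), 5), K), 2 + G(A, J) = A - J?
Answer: -224523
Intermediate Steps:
q(M, v) = v²
G(A, J) = -2 + A - J (G(A, J) = -2 + (A - J) = -2 + A - J)
n(y) = 19 (n(y) = -2 + 5² - 1*4 = -2 + 25 - 4 = 19)
-117*n((6 - 1)*5)*101 = -117*19*101 = -2223*101 = -224523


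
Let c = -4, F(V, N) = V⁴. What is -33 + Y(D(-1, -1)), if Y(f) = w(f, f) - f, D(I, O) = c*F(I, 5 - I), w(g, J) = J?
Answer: -33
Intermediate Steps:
D(I, O) = -4*I⁴
Y(f) = 0 (Y(f) = f - f = 0)
-33 + Y(D(-1, -1)) = -33 + 0 = -33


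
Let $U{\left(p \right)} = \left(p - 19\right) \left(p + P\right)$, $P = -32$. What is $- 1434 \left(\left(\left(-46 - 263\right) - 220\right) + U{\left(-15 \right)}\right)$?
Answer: $-1532946$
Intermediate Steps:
$U{\left(p \right)} = \left(-32 + p\right) \left(-19 + p\right)$ ($U{\left(p \right)} = \left(p - 19\right) \left(p - 32\right) = \left(-19 + p\right) \left(-32 + p\right) = \left(-32 + p\right) \left(-19 + p\right)$)
$- 1434 \left(\left(\left(-46 - 263\right) - 220\right) + U{\left(-15 \right)}\right) = - 1434 \left(\left(\left(-46 - 263\right) - 220\right) + \left(608 + \left(-15\right)^{2} - -765\right)\right) = - 1434 \left(\left(-309 - 220\right) + \left(608 + 225 + 765\right)\right) = - 1434 \left(-529 + 1598\right) = \left(-1434\right) 1069 = -1532946$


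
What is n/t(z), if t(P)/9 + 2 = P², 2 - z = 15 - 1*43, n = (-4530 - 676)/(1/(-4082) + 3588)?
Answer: -10625446/59185354815 ≈ -0.00017953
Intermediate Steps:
n = -21250892/14646215 (n = -5206/(-1/4082 + 3588) = -5206/14646215/4082 = -5206*4082/14646215 = -21250892/14646215 ≈ -1.4509)
z = 30 (z = 2 - (15 - 1*43) = 2 - (15 - 43) = 2 - 1*(-28) = 2 + 28 = 30)
t(P) = -18 + 9*P²
n/t(z) = -21250892/(14646215*(-18 + 9*30²)) = -21250892/(14646215*(-18 + 9*900)) = -21250892/(14646215*(-18 + 8100)) = -21250892/14646215/8082 = -21250892/14646215*1/8082 = -10625446/59185354815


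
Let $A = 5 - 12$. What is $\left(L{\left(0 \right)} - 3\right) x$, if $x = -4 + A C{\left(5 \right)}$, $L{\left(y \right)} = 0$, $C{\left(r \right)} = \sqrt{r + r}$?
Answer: $12 + 21 \sqrt{10} \approx 78.408$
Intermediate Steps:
$C{\left(r \right)} = \sqrt{2} \sqrt{r}$ ($C{\left(r \right)} = \sqrt{2 r} = \sqrt{2} \sqrt{r}$)
$A = -7$ ($A = 5 - 12 = -7$)
$x = -4 - 7 \sqrt{10}$ ($x = -4 - 7 \sqrt{2} \sqrt{5} = -4 - 7 \sqrt{10} \approx -26.136$)
$\left(L{\left(0 \right)} - 3\right) x = \left(0 - 3\right) \left(-4 - 7 \sqrt{10}\right) = - 3 \left(-4 - 7 \sqrt{10}\right) = 12 + 21 \sqrt{10}$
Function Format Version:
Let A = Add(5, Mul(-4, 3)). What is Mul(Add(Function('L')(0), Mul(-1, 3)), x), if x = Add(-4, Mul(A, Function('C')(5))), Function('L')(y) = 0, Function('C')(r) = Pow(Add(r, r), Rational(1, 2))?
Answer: Add(12, Mul(21, Pow(10, Rational(1, 2)))) ≈ 78.408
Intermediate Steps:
Function('C')(r) = Mul(Pow(2, Rational(1, 2)), Pow(r, Rational(1, 2))) (Function('C')(r) = Pow(Mul(2, r), Rational(1, 2)) = Mul(Pow(2, Rational(1, 2)), Pow(r, Rational(1, 2))))
A = -7 (A = Add(5, -12) = -7)
x = Add(-4, Mul(-7, Pow(10, Rational(1, 2)))) (x = Add(-4, Mul(-7, Mul(Pow(2, Rational(1, 2)), Pow(5, Rational(1, 2))))) = Add(-4, Mul(-7, Pow(10, Rational(1, 2)))) ≈ -26.136)
Mul(Add(Function('L')(0), Mul(-1, 3)), x) = Mul(Add(0, Mul(-1, 3)), Add(-4, Mul(-7, Pow(10, Rational(1, 2))))) = Mul(Add(0, -3), Add(-4, Mul(-7, Pow(10, Rational(1, 2))))) = Mul(-3, Add(-4, Mul(-7, Pow(10, Rational(1, 2))))) = Add(12, Mul(21, Pow(10, Rational(1, 2))))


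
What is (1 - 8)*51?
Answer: -357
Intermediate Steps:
(1 - 8)*51 = -7*51 = -357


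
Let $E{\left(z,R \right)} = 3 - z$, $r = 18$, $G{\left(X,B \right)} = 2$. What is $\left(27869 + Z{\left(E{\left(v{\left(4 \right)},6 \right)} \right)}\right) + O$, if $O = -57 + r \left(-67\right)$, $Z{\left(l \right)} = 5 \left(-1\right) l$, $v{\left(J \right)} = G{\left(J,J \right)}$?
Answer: $26601$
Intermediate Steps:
$v{\left(J \right)} = 2$
$Z{\left(l \right)} = - 5 l$
$O = -1263$ ($O = -57 + 18 \left(-67\right) = -57 - 1206 = -1263$)
$\left(27869 + Z{\left(E{\left(v{\left(4 \right)},6 \right)} \right)}\right) + O = \left(27869 - 5 \left(3 - 2\right)\right) - 1263 = \left(27869 - 5\right) - 1263 = 27864 - 1263 = 26601$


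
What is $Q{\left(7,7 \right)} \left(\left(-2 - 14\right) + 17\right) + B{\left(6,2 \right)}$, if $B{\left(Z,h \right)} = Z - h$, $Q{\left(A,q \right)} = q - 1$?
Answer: $10$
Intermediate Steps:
$Q{\left(A,q \right)} = -1 + q$ ($Q{\left(A,q \right)} = q - 1 = -1 + q$)
$Q{\left(7,7 \right)} \left(\left(-2 - 14\right) + 17\right) + B{\left(6,2 \right)} = \left(-1 + 7\right) \left(\left(-2 - 14\right) + 17\right) + \left(6 - 2\right) = 6 \left(-16 + 17\right) + \left(6 - 2\right) = 6 \cdot 1 + 4 = 6 + 4 = 10$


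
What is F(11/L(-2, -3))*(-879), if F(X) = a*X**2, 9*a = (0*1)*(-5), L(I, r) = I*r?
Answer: 0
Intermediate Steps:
a = 0 (a = ((0*1)*(-5))/9 = (0*(-5))/9 = (1/9)*0 = 0)
F(X) = 0 (F(X) = 0*X**2 = 0)
F(11/L(-2, -3))*(-879) = 0*(-879) = 0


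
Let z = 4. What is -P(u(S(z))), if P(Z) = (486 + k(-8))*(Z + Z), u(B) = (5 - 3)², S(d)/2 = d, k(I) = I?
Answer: -3824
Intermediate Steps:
S(d) = 2*d
u(B) = 4 (u(B) = 2² = 4)
P(Z) = 956*Z (P(Z) = (486 - 8)*(Z + Z) = 478*(2*Z) = 956*Z)
-P(u(S(z))) = -956*4 = -1*3824 = -3824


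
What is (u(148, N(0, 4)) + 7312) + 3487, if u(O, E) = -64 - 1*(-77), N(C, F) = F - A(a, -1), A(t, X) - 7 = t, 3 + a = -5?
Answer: 10812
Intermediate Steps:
a = -8 (a = -3 - 5 = -8)
A(t, X) = 7 + t
N(C, F) = 1 + F (N(C, F) = F - (7 - 8) = F - 1*(-1) = F + 1 = 1 + F)
u(O, E) = 13 (u(O, E) = -64 + 77 = 13)
(u(148, N(0, 4)) + 7312) + 3487 = (13 + 7312) + 3487 = 7325 + 3487 = 10812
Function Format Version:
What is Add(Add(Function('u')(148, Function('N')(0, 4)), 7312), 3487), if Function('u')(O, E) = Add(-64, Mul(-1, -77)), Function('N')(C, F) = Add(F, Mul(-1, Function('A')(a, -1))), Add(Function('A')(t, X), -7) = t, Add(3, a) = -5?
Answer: 10812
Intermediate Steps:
a = -8 (a = Add(-3, -5) = -8)
Function('A')(t, X) = Add(7, t)
Function('N')(C, F) = Add(1, F) (Function('N')(C, F) = Add(F, Mul(-1, Add(7, -8))) = Add(F, Mul(-1, -1)) = Add(F, 1) = Add(1, F))
Function('u')(O, E) = 13 (Function('u')(O, E) = Add(-64, 77) = 13)
Add(Add(Function('u')(148, Function('N')(0, 4)), 7312), 3487) = Add(Add(13, 7312), 3487) = Add(7325, 3487) = 10812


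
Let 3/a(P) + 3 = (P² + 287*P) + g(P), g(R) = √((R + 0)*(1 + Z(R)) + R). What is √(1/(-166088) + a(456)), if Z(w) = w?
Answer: √(6621056598 - 166088*√13053)/(83044*√(338805 + 4*√13053)) ≈ 0.0016798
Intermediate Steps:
g(R) = √(R + R*(1 + R)) (g(R) = √((R + 0)*(1 + R) + R) = √(R*(1 + R) + R) = √(R + R*(1 + R)))
a(P) = 3/(-3 + P² + √(P*(2 + P)) + 287*P) (a(P) = 3/(-3 + ((P² + 287*P) + √(P*(2 + P)))) = 3/(-3 + (P² + √(P*(2 + P)) + 287*P)) = 3/(-3 + P² + √(P*(2 + P)) + 287*P))
√(1/(-166088) + a(456)) = √(1/(-166088) + 3/(-3 + 456² + √(456*(2 + 456)) + 287*456)) = √(-1/166088 + 3/(-3 + 207936 + √(456*458) + 130872)) = √(-1/166088 + 3/(-3 + 207936 + √208848 + 130872)) = √(-1/166088 + 3/(-3 + 207936 + 4*√13053 + 130872)) = √(-1/166088 + 3/(338805 + 4*√13053))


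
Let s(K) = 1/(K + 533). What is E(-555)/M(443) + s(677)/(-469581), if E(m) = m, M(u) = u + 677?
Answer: -4504958881/9091088160 ≈ -0.49554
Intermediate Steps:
s(K) = 1/(533 + K)
M(u) = 677 + u
E(-555)/M(443) + s(677)/(-469581) = -555/(677 + 443) + 1/((533 + 677)*(-469581)) = -555/1120 - 1/469581/1210 = -555*1/1120 + (1/1210)*(-1/469581) = -111/224 - 1/568193010 = -4504958881/9091088160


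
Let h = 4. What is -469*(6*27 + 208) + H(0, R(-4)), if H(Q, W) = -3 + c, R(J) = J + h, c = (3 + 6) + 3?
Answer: -173521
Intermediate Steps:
c = 12 (c = 9 + 3 = 12)
R(J) = 4 + J (R(J) = J + 4 = 4 + J)
H(Q, W) = 9 (H(Q, W) = -3 + 12 = 9)
-469*(6*27 + 208) + H(0, R(-4)) = -469*(6*27 + 208) + 9 = -469*(162 + 208) + 9 = -469*370 + 9 = -173530 + 9 = -173521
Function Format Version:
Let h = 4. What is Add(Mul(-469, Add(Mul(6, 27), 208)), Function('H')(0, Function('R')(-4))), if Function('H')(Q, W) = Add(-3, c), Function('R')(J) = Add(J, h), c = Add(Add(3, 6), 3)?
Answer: -173521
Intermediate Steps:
c = 12 (c = Add(9, 3) = 12)
Function('R')(J) = Add(4, J) (Function('R')(J) = Add(J, 4) = Add(4, J))
Function('H')(Q, W) = 9 (Function('H')(Q, W) = Add(-3, 12) = 9)
Add(Mul(-469, Add(Mul(6, 27), 208)), Function('H')(0, Function('R')(-4))) = Add(Mul(-469, Add(Mul(6, 27), 208)), 9) = Add(Mul(-469, Add(162, 208)), 9) = Add(Mul(-469, 370), 9) = Add(-173530, 9) = -173521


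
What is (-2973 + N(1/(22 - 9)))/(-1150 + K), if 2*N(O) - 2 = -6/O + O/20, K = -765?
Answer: 1565719/995800 ≈ 1.5723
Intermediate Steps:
N(O) = 1 - 3/O + O/40 (N(O) = 1 + (-6/O + O/20)/2 = 1 + (-3/O + O/40) = 1 - 3/O + O/40)
(-2973 + N(1/(22 - 9)))/(-1150 + K) = (-2973 + (1 - 3/(1/(22 - 9)) + 1/(40*(22 - 9))))/(-1150 - 765) = (-2973 + (1 - 3/(1/13) + (1/40)/13))/(-1915) = (-2973 + (1 - 3/1/13 + (1/40)*(1/13)))*(-1/1915) = (-2973 + (1 - 3*13 + 1/520))*(-1/1915) = (-2973 + (1 - 39 + 1/520))*(-1/1915) = (-2973 - 19759/520)*(-1/1915) = -1565719/520*(-1/1915) = 1565719/995800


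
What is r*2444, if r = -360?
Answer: -879840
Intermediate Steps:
r*2444 = -360*2444 = -879840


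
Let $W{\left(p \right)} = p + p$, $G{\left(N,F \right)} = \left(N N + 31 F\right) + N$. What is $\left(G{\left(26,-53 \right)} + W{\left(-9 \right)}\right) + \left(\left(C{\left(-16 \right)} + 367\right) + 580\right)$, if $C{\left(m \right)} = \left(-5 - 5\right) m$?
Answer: $148$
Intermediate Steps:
$G{\left(N,F \right)} = N + N^{2} + 31 F$ ($G{\left(N,F \right)} = \left(N^{2} + 31 F\right) + N = N + N^{2} + 31 F$)
$C{\left(m \right)} = - 10 m$
$W{\left(p \right)} = 2 p$
$\left(G{\left(26,-53 \right)} + W{\left(-9 \right)}\right) + \left(\left(C{\left(-16 \right)} + 367\right) + 580\right) = \left(\left(26 + 26^{2} + 31 \left(-53\right)\right) + 2 \left(-9\right)\right) + \left(\left(\left(-10\right) \left(-16\right) + 367\right) + 580\right) = \left(\left(26 + 676 - 1643\right) - 18\right) + \left(\left(160 + 367\right) + 580\right) = \left(-941 - 18\right) + \left(527 + 580\right) = -959 + 1107 = 148$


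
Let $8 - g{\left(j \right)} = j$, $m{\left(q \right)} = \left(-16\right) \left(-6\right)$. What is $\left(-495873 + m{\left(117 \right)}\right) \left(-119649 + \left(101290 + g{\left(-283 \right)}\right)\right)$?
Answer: $8957698836$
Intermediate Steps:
$m{\left(q \right)} = 96$
$g{\left(j \right)} = 8 - j$
$\left(-495873 + m{\left(117 \right)}\right) \left(-119649 + \left(101290 + g{\left(-283 \right)}\right)\right) = \left(-495873 + 96\right) \left(-119649 + \left(101290 + \left(8 - -283\right)\right)\right) = - 495777 \left(-119649 + \left(101290 + \left(8 + 283\right)\right)\right) = - 495777 \left(-119649 + \left(101290 + 291\right)\right) = - 495777 \left(-119649 + 101581\right) = \left(-495777\right) \left(-18068\right) = 8957698836$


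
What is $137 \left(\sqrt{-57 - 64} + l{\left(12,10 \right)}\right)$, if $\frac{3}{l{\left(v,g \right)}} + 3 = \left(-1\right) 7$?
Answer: $- \frac{411}{10} + 1507 i \approx -41.1 + 1507.0 i$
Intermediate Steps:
$l{\left(v,g \right)} = - \frac{3}{10}$ ($l{\left(v,g \right)} = \frac{3}{-3 - 7} = \frac{3}{-10} = 3 \left(- \frac{1}{10}\right) = - \frac{3}{10}$)
$137 \left(\sqrt{-57 - 64} + l{\left(12,10 \right)}\right) = 137 \left(\sqrt{-57 - 64} - \frac{3}{10}\right) = 137 \left(\sqrt{-121} - \frac{3}{10}\right) = 137 \left(11 i - \frac{3}{10}\right) = 137 \left(- \frac{3}{10} + 11 i\right) = - \frac{411}{10} + 1507 i$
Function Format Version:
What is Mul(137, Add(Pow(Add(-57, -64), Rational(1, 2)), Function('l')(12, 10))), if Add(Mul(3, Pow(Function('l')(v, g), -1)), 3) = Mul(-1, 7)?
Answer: Add(Rational(-411, 10), Mul(1507, I)) ≈ Add(-41.100, Mul(1507.0, I))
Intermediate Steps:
Function('l')(v, g) = Rational(-3, 10) (Function('l')(v, g) = Mul(3, Pow(Add(-3, Mul(-1, 7)), -1)) = Mul(3, Pow(Add(-3, -7), -1)) = Mul(3, Pow(-10, -1)) = Mul(3, Rational(-1, 10)) = Rational(-3, 10))
Mul(137, Add(Pow(Add(-57, -64), Rational(1, 2)), Function('l')(12, 10))) = Mul(137, Add(Pow(Add(-57, -64), Rational(1, 2)), Rational(-3, 10))) = Mul(137, Add(Pow(-121, Rational(1, 2)), Rational(-3, 10))) = Mul(137, Add(Mul(11, I), Rational(-3, 10))) = Mul(137, Add(Rational(-3, 10), Mul(11, I))) = Add(Rational(-411, 10), Mul(1507, I))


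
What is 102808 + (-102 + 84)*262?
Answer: 98092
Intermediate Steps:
102808 + (-102 + 84)*262 = 102808 - 18*262 = 102808 - 4716 = 98092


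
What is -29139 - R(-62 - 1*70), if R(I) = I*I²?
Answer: 2270829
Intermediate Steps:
R(I) = I³
-29139 - R(-62 - 1*70) = -29139 - (-62 - 1*70)³ = -29139 - (-62 - 70)³ = -29139 - 1*(-132)³ = -29139 - 1*(-2299968) = -29139 + 2299968 = 2270829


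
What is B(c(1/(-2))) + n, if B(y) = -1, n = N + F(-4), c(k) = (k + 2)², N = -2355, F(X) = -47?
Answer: -2403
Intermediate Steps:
c(k) = (2 + k)²
n = -2402 (n = -2355 - 47 = -2402)
B(c(1/(-2))) + n = -1 - 2402 = -2403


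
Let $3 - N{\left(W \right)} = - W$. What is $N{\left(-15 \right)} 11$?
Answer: $-132$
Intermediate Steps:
$N{\left(W \right)} = 3 + W$ ($N{\left(W \right)} = 3 - - W = 3 + W$)
$N{\left(-15 \right)} 11 = \left(3 - 15\right) 11 = \left(-12\right) 11 = -132$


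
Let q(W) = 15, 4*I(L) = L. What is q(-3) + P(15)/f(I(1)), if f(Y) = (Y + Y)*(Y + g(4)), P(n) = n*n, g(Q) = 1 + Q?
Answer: 705/7 ≈ 100.71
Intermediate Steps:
I(L) = L/4
P(n) = n²
f(Y) = 2*Y*(5 + Y) (f(Y) = (Y + Y)*(Y + (1 + 4)) = (2*Y)*(Y + 5) = (2*Y)*(5 + Y) = 2*Y*(5 + Y))
q(-3) + P(15)/f(I(1)) = 15 + 15²/((2*((¼)*1)*(5 + (¼)*1))) = 15 + 225/((2*(¼)*(5 + ¼))) = 15 + 225/((2*(¼)*(21/4))) = 15 + 225/(21/8) = 15 + 225*(8/21) = 15 + 600/7 = 705/7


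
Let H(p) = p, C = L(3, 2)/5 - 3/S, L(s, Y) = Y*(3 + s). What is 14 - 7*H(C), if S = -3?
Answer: -49/5 ≈ -9.8000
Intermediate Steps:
C = 17/5 (C = (2*(3 + 3))/5 - 3/(-3) = (2*6)*(1/5) - 3*(-1/3) = 12*(1/5) + 1 = 12/5 + 1 = 17/5 ≈ 3.4000)
14 - 7*H(C) = 14 - 7*17/5 = 14 - 119/5 = -49/5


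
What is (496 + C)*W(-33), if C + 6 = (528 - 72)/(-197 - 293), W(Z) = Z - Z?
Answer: 0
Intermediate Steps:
W(Z) = 0
C = -1698/245 (C = -6 + (528 - 72)/(-197 - 293) = -6 + 456/(-490) = -6 + 456*(-1/490) = -6 - 228/245 = -1698/245 ≈ -6.9306)
(496 + C)*W(-33) = (496 - 1698/245)*0 = (119822/245)*0 = 0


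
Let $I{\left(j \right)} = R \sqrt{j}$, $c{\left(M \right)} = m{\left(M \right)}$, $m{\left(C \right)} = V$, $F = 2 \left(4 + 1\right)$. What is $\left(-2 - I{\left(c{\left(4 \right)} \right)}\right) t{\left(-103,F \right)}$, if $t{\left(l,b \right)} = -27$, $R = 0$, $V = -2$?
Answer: $54$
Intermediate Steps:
$F = 10$ ($F = 2 \cdot 5 = 10$)
$m{\left(C \right)} = -2$
$c{\left(M \right)} = -2$
$I{\left(j \right)} = 0$ ($I{\left(j \right)} = 0 \sqrt{j} = 0$)
$\left(-2 - I{\left(c{\left(4 \right)} \right)}\right) t{\left(-103,F \right)} = \left(-2 - 0\right) \left(-27\right) = \left(-2 + 0\right) \left(-27\right) = \left(-2\right) \left(-27\right) = 54$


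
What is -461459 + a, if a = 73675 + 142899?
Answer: -244885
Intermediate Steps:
a = 216574
-461459 + a = -461459 + 216574 = -244885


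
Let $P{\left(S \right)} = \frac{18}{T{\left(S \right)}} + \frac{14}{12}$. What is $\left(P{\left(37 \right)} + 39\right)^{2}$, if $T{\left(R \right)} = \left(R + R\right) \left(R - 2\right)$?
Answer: $\frac{97436998201}{60372900} \approx 1613.9$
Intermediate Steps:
$T{\left(R \right)} = 2 R \left(-2 + R\right)$
$P{\left(S \right)} = \frac{7}{6} + \frac{9}{S \left(-2 + S\right)}$ ($P{\left(S \right)} = \frac{18}{2 S \left(-2 + S\right)} + \frac{14}{12} = 18 \frac{1}{2 S \left(-2 + S\right)} + 14 \cdot \frac{1}{12} = \frac{9}{S \left(-2 + S\right)} + \frac{7}{6} = \frac{7}{6} + \frac{9}{S \left(-2 + S\right)}$)
$\left(P{\left(37 \right)} + 39\right)^{2} = \left(\frac{54 + 7 \cdot 37 \left(-2 + 37\right)}{6 \cdot 37 \left(-2 + 37\right)} + 39\right)^{2} = \left(\frac{1}{6} \cdot \frac{1}{37} \cdot \frac{1}{35} \left(54 + 7 \cdot 37 \cdot 35\right) + 39\right)^{2} = \left(\frac{1}{6} \cdot \frac{1}{37} \cdot \frac{1}{35} \left(54 + 9065\right) + 39\right)^{2} = \left(\frac{1}{6} \cdot \frac{1}{37} \cdot \frac{1}{35} \cdot 9119 + 39\right)^{2} = \left(\frac{9119}{7770} + 39\right)^{2} = \left(\frac{312149}{7770}\right)^{2} = \frac{97436998201}{60372900}$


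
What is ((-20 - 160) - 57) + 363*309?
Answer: 111930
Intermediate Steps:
((-20 - 160) - 57) + 363*309 = (-180 - 57) + 112167 = -237 + 112167 = 111930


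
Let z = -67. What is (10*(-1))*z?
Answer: 670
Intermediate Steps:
(10*(-1))*z = (10*(-1))*(-67) = -10*(-67) = 670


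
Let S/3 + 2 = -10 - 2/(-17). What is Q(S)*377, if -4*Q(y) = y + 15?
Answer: 132327/68 ≈ 1946.0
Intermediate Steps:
S = -606/17 (S = -6 + 3*(-10 - 2/(-17)) = -6 + 3*(-10 - 2*(-1)/17) = -6 + 3*(-10 - 1*(-2/17)) = -6 + 3*(-10 + 2/17) = -6 + 3*(-168/17) = -6 - 504/17 = -606/17 ≈ -35.647)
Q(y) = -15/4 - y/4 (Q(y) = -(y + 15)/4 = -(15 + y)/4 = -15/4 - y/4)
Q(S)*377 = (-15/4 - ¼*(-606/17))*377 = (-15/4 + 303/34)*377 = (351/68)*377 = 132327/68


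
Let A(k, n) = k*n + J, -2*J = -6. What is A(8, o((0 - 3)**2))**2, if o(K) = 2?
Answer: 361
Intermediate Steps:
J = 3 (J = -1/2*(-6) = 3)
A(k, n) = 3 + k*n (A(k, n) = k*n + 3 = 3 + k*n)
A(8, o((0 - 3)**2))**2 = (3 + 8*2)**2 = (3 + 16)**2 = 19**2 = 361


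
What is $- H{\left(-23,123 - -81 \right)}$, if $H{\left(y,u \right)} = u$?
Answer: $-204$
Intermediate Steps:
$- H{\left(-23,123 - -81 \right)} = - (123 - -81) = - (123 + 81) = \left(-1\right) 204 = -204$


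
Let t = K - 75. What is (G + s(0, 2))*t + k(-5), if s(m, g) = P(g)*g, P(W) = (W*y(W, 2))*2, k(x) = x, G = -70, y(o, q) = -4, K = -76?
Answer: 15397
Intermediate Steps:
t = -151 (t = -76 - 75 = -151)
P(W) = -8*W (P(W) = (W*(-4))*2 = -4*W*2 = -8*W)
s(m, g) = -8*g**2 (s(m, g) = (-8*g)*g = -8*g**2)
(G + s(0, 2))*t + k(-5) = (-70 - 8*2**2)*(-151) - 5 = (-70 - 8*4)*(-151) - 5 = (-70 - 32)*(-151) - 5 = -102*(-151) - 5 = 15402 - 5 = 15397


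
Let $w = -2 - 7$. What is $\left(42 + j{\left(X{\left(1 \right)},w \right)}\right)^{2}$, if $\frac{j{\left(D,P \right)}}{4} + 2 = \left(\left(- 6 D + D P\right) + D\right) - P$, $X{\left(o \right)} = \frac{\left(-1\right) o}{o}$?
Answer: $15876$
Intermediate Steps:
$X{\left(o \right)} = -1$
$w = -9$ ($w = -2 - 7 = -9$)
$j{\left(D,P \right)} = -8 - 20 D - 4 P + 4 D P$ ($j{\left(D,P \right)} = -8 + 4 \left(\left(\left(- 6 D + D P\right) + D\right) - P\right) = -8 + 4 \left(\left(- 5 D + D P\right) - P\right) = -8 + 4 \left(- P - 5 D + D P\right) = -8 - \left(4 P + 20 D - 4 D P\right) = -8 - 20 D - 4 P + 4 D P$)
$\left(42 + j{\left(X{\left(1 \right)},w \right)}\right)^{2} = \left(42 - \left(-48 - 36\right)\right)^{2} = \left(42 + \left(-8 + 20 + 36 + 36\right)\right)^{2} = \left(42 + 84\right)^{2} = 126^{2} = 15876$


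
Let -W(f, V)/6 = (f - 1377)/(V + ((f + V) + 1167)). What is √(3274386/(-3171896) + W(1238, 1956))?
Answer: 3*I*√2510025999704888119/5009216758 ≈ 0.94883*I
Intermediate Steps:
W(f, V) = -6*(-1377 + f)/(1167 + f + 2*V) (W(f, V) = -6*(f - 1377)/(V + ((f + V) + 1167)) = -6*(-1377 + f)/(V + ((V + f) + 1167)) = -6*(-1377 + f)/(V + (1167 + V + f)) = -6*(-1377 + f)/(1167 + f + 2*V))
√(3274386/(-3171896) + W(1238, 1956)) = √(3274386/(-3171896) + 6*(1377 - 1*1238)/(1167 + 1238 + 2*1956)) = √(3274386*(-1/3171896) + 6*(1377 - 1238)/(1167 + 1238 + 3912)) = √(-1637193/1585948 + 6*139/6317) = √(-1637193/1585948 + 6*(1/6317)*139) = √(-1637193/1585948 + 834/6317) = √(-9019467549/10018433516) = 3*I*√2510025999704888119/5009216758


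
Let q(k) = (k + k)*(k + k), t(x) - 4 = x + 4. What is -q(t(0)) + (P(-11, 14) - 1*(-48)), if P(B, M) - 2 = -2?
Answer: -208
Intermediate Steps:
P(B, M) = 0 (P(B, M) = 2 - 2 = 0)
t(x) = 8 + x (t(x) = 4 + (x + 4) = 4 + (4 + x) = 8 + x)
q(k) = 4*k² (q(k) = (2*k)*(2*k) = 4*k²)
-q(t(0)) + (P(-11, 14) - 1*(-48)) = -4*(8 + 0)² + (0 - 1*(-48)) = -4*8² + (0 + 48) = -4*64 + 48 = -1*256 + 48 = -256 + 48 = -208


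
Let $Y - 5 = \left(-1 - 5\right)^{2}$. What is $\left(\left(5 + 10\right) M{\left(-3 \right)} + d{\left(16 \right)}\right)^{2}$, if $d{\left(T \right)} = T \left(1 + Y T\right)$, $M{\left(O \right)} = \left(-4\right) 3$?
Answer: $106750224$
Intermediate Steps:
$M{\left(O \right)} = -12$
$Y = 41$ ($Y = 5 + \left(-1 - 5\right)^{2} = 5 + \left(-6\right)^{2} = 5 + 36 = 41$)
$d{\left(T \right)} = T \left(1 + 41 T\right)$
$\left(\left(5 + 10\right) M{\left(-3 \right)} + d{\left(16 \right)}\right)^{2} = \left(\left(5 + 10\right) \left(-12\right) + 16 \left(1 + 41 \cdot 16\right)\right)^{2} = \left(15 \left(-12\right) + 16 \left(1 + 656\right)\right)^{2} = \left(-180 + 16 \cdot 657\right)^{2} = \left(-180 + 10512\right)^{2} = 10332^{2} = 106750224$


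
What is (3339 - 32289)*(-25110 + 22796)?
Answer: 66990300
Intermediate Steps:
(3339 - 32289)*(-25110 + 22796) = -28950*(-2314) = 66990300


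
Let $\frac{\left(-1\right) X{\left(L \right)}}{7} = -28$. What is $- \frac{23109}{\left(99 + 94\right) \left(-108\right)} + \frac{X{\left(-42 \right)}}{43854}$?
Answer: $\frac{56528195}{50782932} \approx 1.1131$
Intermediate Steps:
$X{\left(L \right)} = 196$ ($X{\left(L \right)} = \left(-7\right) \left(-28\right) = 196$)
$- \frac{23109}{\left(99 + 94\right) \left(-108\right)} + \frac{X{\left(-42 \right)}}{43854} = - \frac{23109}{\left(99 + 94\right) \left(-108\right)} + \frac{196}{43854} = - \frac{23109}{193 \left(-108\right)} + 196 \cdot \frac{1}{43854} = - \frac{23109}{-20844} + \frac{98}{21927} = \left(-23109\right) \left(- \frac{1}{20844}\right) + \frac{98}{21927} = \frac{7703}{6948} + \frac{98}{21927} = \frac{56528195}{50782932}$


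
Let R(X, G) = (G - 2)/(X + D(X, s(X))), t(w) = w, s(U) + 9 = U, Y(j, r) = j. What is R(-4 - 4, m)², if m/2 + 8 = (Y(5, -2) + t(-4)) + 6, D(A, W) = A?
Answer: 1/16 ≈ 0.062500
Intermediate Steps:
s(U) = -9 + U
m = -2 (m = -16 + 2*((5 - 4) + 6) = -16 + 2*(1 + 6) = -16 + 2*7 = -16 + 14 = -2)
R(X, G) = (-2 + G)/(2*X) (R(X, G) = (G - 2)/(X + X) = (-2 + G)/((2*X)) = (-2 + G)*(1/(2*X)) = (-2 + G)/(2*X))
R(-4 - 4, m)² = ((-2 - 2)/(2*(-4 - 4)))² = ((½)*(-4)/(-8))² = ((½)*(-⅛)*(-4))² = (¼)² = 1/16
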